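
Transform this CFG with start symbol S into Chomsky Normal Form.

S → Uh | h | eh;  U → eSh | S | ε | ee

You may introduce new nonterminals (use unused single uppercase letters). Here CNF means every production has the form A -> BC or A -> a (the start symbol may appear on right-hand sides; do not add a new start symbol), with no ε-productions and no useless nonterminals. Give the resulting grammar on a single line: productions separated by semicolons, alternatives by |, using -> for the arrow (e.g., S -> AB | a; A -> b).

Nullable: {U}; after ε-elimination: S -> h | Uh | eh; U -> S | ee | eSh.
After unit-elimination: S -> h | Uh | eh; U -> h | Uh | ee | eh | eSh.
TERM: introduce B -> e, A -> h and substitute in every rule of length ≥2.
BIN: U -> BSA becomes U -> BC, C -> SA.

S -> h | BA | UA; A -> h; B -> e; C -> SA; U -> h | BA | BB | BC | UA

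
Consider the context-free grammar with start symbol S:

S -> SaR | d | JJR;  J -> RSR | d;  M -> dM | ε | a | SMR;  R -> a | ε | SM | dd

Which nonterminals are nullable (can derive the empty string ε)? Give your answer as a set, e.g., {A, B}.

Directly nullable (have an ε-rule): {M, R}.
Not nullable: J, S — each has a terminal in every rule's right-hand side or depends on a non-nullable symbol.

{M, R}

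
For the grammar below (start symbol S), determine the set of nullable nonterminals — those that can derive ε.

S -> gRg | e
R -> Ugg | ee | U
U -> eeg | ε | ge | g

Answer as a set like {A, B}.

Directly nullable (have an ε-rule): {U}.
R is nullable via R -> U (every symbol on the right is already known nullable).
Not nullable: S — each has a terminal in every rule's right-hand side or depends on a non-nullable symbol.

{R, U}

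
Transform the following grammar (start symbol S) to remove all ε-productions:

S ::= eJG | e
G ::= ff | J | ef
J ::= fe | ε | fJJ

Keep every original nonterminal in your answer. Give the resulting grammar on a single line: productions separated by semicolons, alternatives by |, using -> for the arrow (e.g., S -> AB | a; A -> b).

Nullable set: {G, J}.
S -> eJG: J, G nullable, giving e | eG | eJ | eJG.
G -> J: J nullable, giving J.
Drop J -> ε.
J -> fJJ: J, J nullable, giving f | fJ | fJJ.
Unchanged (no nullable symbols): S -> e; G -> ef; G -> ff; J -> fe.

S -> e | eG | eJ | eJG; G -> J | ef | ff; J -> f | fJ | fe | fJJ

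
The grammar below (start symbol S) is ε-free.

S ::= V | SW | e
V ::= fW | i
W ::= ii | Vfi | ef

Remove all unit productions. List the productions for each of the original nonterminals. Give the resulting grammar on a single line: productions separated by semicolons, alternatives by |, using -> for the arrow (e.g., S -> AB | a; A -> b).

Unit productions: S->V.
Unit pairs (A ⇒* B via units): (S,V).
S: inherits non-unit rules of {S, V} → SW | e | fW | i.
V: inherits non-unit rules of {V} → fW | i.
W: inherits non-unit rules of {W} → Vfi | ef | ii.

S -> e | i | SW | fW; V -> i | fW; W -> ef | ii | Vfi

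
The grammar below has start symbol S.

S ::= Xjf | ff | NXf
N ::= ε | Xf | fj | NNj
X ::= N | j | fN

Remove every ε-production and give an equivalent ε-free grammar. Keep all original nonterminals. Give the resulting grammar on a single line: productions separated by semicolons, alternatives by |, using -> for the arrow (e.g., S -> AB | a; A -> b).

Nullable set: {N, X}.
S -> NXf: N, X nullable, giving NXf | Nf | Xf | f.
S -> Xjf: X nullable, giving Xjf | jf.
Drop N -> ε.
N -> NNj: N, N nullable, giving NNj | Nj | j.
N -> Xf: X nullable, giving Xf | f.
X -> N: N nullable, giving N.
X -> fN: N nullable, giving f | fN.
Unchanged (no nullable symbols): S -> ff; N -> fj; X -> j.

S -> f | Nf | Xf | ff | jf | NXf | Xjf; N -> f | j | Nj | Xf | fj | NNj; X -> N | f | j | fN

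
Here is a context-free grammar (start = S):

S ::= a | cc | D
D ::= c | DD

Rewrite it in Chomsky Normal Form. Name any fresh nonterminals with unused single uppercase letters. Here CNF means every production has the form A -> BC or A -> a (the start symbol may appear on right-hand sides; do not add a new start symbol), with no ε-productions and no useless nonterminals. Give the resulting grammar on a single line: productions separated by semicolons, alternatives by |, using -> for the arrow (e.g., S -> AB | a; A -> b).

No ε-productions.
After unit-elimination: S -> a | c | DD | cc; D -> c | DD.
TERM: introduce A -> c and substitute in every rule of length ≥2.

S -> a | c | AA | DD; A -> c; D -> c | DD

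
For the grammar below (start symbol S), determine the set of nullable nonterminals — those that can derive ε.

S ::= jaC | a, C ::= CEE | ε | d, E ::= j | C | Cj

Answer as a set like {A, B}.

Directly nullable (have an ε-rule): {C}.
E is nullable via E -> C (every symbol on the right is already known nullable).
Not nullable: S — each has a terminal in every rule's right-hand side or depends on a non-nullable symbol.

{C, E}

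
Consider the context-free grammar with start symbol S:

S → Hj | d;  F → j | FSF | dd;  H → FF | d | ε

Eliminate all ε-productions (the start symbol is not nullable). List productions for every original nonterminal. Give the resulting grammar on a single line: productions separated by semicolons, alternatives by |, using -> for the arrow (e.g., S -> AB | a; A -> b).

S -> d | j | Hj; F -> j | dd | FSF; H -> d | FF

Nullable set: {H}.
S -> Hj: H nullable, giving Hj | j.
Drop H -> ε.
Unchanged (no nullable symbols): S -> d; F -> FSF; F -> dd; F -> j; H -> FF; H -> d.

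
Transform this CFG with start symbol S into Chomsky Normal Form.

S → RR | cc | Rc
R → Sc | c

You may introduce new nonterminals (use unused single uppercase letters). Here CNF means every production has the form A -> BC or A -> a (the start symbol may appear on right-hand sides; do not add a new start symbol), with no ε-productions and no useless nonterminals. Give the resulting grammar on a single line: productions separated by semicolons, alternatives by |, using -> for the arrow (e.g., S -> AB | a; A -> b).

S -> AA | RA | RR; A -> c; R -> c | SA

No ε-productions.
No unit productions to eliminate.
TERM: introduce A -> c and substitute in every rule of length ≥2.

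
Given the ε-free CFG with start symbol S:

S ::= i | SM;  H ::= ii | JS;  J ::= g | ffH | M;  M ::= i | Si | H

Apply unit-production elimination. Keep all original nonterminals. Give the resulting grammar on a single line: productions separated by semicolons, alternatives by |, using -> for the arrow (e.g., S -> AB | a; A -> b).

Unit productions: J->M, M->H.
Unit pairs (A ⇒* B via units): (J,H), (J,M), (M,H).
S: inherits non-unit rules of {S} → SM | i.
H: inherits non-unit rules of {H} → JS | ii.
J: inherits non-unit rules of {H, J, M} → JS | Si | ffH | g | i | ii.
M: inherits non-unit rules of {H, M} → JS | Si | i | ii.

S -> i | SM; H -> JS | ii; J -> g | i | JS | Si | ii | ffH; M -> i | JS | Si | ii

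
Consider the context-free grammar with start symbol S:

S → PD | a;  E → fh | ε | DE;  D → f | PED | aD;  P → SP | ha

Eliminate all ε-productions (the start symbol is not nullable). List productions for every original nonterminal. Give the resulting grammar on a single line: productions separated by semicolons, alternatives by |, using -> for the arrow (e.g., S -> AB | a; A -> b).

S -> a | PD; D -> f | PD | aD | PED; E -> D | DE | fh; P -> SP | ha

Nullable set: {E}.
D -> PED: E nullable, giving PD | PED.
Drop E -> ε.
E -> DE: E nullable, giving D | DE.
Unchanged (no nullable symbols): S -> PD; S -> a; D -> aD; D -> f; E -> fh; P -> SP; P -> ha.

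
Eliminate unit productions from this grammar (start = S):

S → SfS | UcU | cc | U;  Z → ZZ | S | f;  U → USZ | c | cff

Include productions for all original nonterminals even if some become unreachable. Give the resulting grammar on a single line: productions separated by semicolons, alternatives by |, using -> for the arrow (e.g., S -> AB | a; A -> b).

Unit productions: S->U, Z->S.
Unit pairs (A ⇒* B via units): (S,U), (Z,S), (Z,U).
S: inherits non-unit rules of {S, U} → SfS | USZ | UcU | c | cc | cff.
U: inherits non-unit rules of {U} → USZ | c | cff.
Z: inherits non-unit rules of {S, U, Z} → SfS | USZ | UcU | ZZ | c | cc | cff | f.

S -> c | cc | SfS | USZ | UcU | cff; U -> c | USZ | cff; Z -> c | f | ZZ | cc | SfS | USZ | UcU | cff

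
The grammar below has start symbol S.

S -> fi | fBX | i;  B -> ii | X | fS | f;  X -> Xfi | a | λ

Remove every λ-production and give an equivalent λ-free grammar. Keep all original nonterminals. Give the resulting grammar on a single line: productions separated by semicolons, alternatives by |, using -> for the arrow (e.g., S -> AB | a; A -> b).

Nullable set: {B, X}.
S -> fBX: B, X nullable, giving f | fB | fBX | fX.
B -> X: X nullable, giving X.
Drop X -> λ.
X -> Xfi: X nullable, giving Xfi | fi.
Unchanged (no nullable symbols): S -> fi; S -> i; B -> f; B -> fS; B -> ii; X -> a.

S -> f | i | fB | fX | fi | fBX; B -> X | f | fS | ii; X -> a | fi | Xfi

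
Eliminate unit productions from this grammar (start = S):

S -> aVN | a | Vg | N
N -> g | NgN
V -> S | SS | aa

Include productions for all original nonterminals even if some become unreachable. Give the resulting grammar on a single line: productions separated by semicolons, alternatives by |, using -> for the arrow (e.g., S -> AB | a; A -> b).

Unit productions: S->N, V->S.
Unit pairs (A ⇒* B via units): (S,N), (V,N), (V,S).
S: inherits non-unit rules of {N, S} → NgN | Vg | a | aVN | g.
N: inherits non-unit rules of {N} → NgN | g.
V: inherits non-unit rules of {N, S, V} → NgN | SS | Vg | a | aVN | aa | g.

S -> a | g | Vg | NgN | aVN; N -> g | NgN; V -> a | g | SS | Vg | aa | NgN | aVN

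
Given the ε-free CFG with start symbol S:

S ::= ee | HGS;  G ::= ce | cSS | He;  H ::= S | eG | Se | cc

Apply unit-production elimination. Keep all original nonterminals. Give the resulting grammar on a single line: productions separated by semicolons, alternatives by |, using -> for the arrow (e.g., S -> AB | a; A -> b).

S -> ee | HGS; G -> He | ce | cSS; H -> Se | cc | eG | ee | HGS

Unit productions: H->S.
Unit pairs (A ⇒* B via units): (H,S).
S: inherits non-unit rules of {S} → HGS | ee.
G: inherits non-unit rules of {G} → He | cSS | ce.
H: inherits non-unit rules of {H, S} → HGS | Se | cc | eG | ee.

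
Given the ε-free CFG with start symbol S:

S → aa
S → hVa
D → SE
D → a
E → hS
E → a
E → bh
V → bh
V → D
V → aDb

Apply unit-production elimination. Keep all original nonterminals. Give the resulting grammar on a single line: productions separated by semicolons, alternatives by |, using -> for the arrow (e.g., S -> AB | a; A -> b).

Unit productions: V->D.
Unit pairs (A ⇒* B via units): (V,D).
S: inherits non-unit rules of {S} → aa | hVa.
D: inherits non-unit rules of {D} → SE | a.
E: inherits non-unit rules of {E} → a | bh | hS.
V: inherits non-unit rules of {D, V} → SE | a | aDb | bh.

S -> aa | hVa; D -> a | SE; E -> a | bh | hS; V -> a | SE | bh | aDb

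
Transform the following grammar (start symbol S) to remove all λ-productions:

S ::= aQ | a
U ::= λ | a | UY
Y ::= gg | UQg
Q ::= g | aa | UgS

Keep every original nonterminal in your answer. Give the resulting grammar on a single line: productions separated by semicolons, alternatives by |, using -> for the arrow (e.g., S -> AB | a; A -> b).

Nullable set: {U}.
Q -> UgS: U nullable, giving UgS | gS.
Drop U -> λ.
U -> UY: U nullable, giving UY | Y.
Y -> UQg: U nullable, giving Qg | UQg.
Unchanged (no nullable symbols): S -> a; S -> aQ; Q -> aa; Q -> g; U -> a; Y -> gg.

S -> a | aQ; Q -> g | aa | gS | UgS; U -> Y | a | UY; Y -> Qg | gg | UQg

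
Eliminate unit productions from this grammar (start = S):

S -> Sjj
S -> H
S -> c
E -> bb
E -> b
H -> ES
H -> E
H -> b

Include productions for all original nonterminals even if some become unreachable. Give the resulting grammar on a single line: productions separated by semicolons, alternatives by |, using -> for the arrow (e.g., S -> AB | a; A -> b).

S -> b | c | ES | bb | Sjj; E -> b | bb; H -> b | ES | bb

Unit productions: H->E, S->H.
Unit pairs (A ⇒* B via units): (H,E), (S,E), (S,H).
S: inherits non-unit rules of {E, H, S} → ES | Sjj | b | bb | c.
E: inherits non-unit rules of {E} → b | bb.
H: inherits non-unit rules of {E, H} → ES | b | bb.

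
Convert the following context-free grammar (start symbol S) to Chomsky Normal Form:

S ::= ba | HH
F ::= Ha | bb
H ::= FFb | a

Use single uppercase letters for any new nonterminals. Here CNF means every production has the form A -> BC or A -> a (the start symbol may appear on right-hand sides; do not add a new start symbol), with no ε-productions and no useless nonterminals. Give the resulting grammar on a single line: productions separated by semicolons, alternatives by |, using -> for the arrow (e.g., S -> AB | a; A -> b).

No ε-productions.
No unit productions to eliminate.
TERM: introduce A -> a, B -> b and substitute in every rule of length ≥2.
BIN: H -> FFB becomes H -> FC, C -> FB.

S -> BA | HH; A -> a; B -> b; C -> FB; F -> BB | HA; H -> a | FC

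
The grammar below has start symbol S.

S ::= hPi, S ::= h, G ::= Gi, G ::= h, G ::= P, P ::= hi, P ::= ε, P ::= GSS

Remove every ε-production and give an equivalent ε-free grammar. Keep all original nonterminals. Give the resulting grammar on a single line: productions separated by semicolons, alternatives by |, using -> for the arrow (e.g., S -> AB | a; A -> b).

S -> h | hi | hPi; G -> P | h | i | Gi; P -> SS | hi | GSS

Nullable set: {G, P}.
S -> hPi: P nullable, giving hPi | hi.
G -> Gi: G nullable, giving Gi | i.
G -> P: P nullable, giving P.
Drop P -> ε.
P -> GSS: G nullable, giving GSS | SS.
Unchanged (no nullable symbols): S -> h; G -> h; P -> hi.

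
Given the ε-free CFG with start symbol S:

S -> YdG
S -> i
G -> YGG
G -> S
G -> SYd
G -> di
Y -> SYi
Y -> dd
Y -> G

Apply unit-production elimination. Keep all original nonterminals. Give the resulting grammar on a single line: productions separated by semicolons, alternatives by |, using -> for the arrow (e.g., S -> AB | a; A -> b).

S -> i | YdG; G -> i | di | SYd | YGG | YdG; Y -> i | dd | di | SYd | SYi | YGG | YdG

Unit productions: G->S, Y->G.
Unit pairs (A ⇒* B via units): (G,S), (Y,G), (Y,S).
S: inherits non-unit rules of {S} → YdG | i.
G: inherits non-unit rules of {G, S} → SYd | YGG | YdG | di | i.
Y: inherits non-unit rules of {G, S, Y} → SYd | SYi | YGG | YdG | dd | di | i.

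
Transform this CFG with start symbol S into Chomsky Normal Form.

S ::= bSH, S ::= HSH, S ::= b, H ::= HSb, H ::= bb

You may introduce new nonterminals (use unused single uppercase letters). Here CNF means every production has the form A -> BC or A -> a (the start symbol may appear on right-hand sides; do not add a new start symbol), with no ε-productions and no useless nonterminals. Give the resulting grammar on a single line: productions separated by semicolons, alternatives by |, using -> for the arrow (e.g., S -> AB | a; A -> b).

S -> b | AC | HD; A -> b; B -> SA; C -> SH; D -> SH; H -> AA | HB

No ε-productions.
No unit productions to eliminate.
TERM: introduce A -> b and substitute in every rule of length ≥2.
BIN: H -> HSA becomes H -> HB, B -> SA; S -> ASH becomes S -> AC, C -> SH; S -> HSH becomes S -> HD, D -> SH.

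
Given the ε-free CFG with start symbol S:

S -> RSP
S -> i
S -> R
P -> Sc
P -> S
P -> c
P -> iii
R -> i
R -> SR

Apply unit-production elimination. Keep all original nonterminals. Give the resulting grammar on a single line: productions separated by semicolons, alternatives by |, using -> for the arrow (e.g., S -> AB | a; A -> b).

Unit productions: P->S, S->R.
Unit pairs (A ⇒* B via units): (P,R), (P,S), (S,R).
S: inherits non-unit rules of {R, S} → RSP | SR | i.
P: inherits non-unit rules of {P, R, S} → RSP | SR | Sc | c | i | iii.
R: inherits non-unit rules of {R} → SR | i.

S -> i | SR | RSP; P -> c | i | SR | Sc | RSP | iii; R -> i | SR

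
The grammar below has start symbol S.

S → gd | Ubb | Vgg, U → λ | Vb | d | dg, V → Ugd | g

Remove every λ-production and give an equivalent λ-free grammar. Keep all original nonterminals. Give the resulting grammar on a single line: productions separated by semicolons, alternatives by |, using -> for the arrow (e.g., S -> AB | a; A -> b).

Nullable set: {U}.
S -> Ubb: U nullable, giving Ubb | bb.
Drop U -> λ.
V -> Ugd: U nullable, giving Ugd | gd.
Unchanged (no nullable symbols): S -> Vgg; S -> gd; U -> Vb; U -> d; U -> dg; V -> g.

S -> bb | gd | Ubb | Vgg; U -> d | Vb | dg; V -> g | gd | Ugd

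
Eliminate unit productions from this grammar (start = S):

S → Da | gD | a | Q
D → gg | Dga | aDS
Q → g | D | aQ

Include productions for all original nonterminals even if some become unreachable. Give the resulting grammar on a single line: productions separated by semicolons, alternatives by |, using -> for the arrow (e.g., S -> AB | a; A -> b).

Unit productions: Q->D, S->Q.
Unit pairs (A ⇒* B via units): (Q,D), (S,D), (S,Q).
S: inherits non-unit rules of {D, Q, S} → Da | Dga | a | aDS | aQ | g | gD | gg.
D: inherits non-unit rules of {D} → Dga | aDS | gg.
Q: inherits non-unit rules of {D, Q} → Dga | aDS | aQ | g | gg.

S -> a | g | Da | aQ | gD | gg | Dga | aDS; D -> gg | Dga | aDS; Q -> g | aQ | gg | Dga | aDS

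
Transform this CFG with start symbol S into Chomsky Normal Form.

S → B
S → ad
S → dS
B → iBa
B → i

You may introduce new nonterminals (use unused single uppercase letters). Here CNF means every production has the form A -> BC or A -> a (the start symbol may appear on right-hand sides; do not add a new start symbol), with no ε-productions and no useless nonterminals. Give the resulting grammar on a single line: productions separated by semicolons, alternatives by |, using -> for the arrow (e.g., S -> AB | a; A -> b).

No ε-productions.
After unit-elimination: S -> i | ad | dS | iBa; B -> i | iBa.
TERM: introduce C -> a, D -> d, A -> i and substitute in every rule of length ≥2.
BIN: B -> ABC becomes B -> AE, E -> BC; S -> ABC becomes S -> AF, F -> BC.

S -> i | AF | CD | DS; A -> i; B -> i | AE; C -> a; D -> d; E -> BC; F -> BC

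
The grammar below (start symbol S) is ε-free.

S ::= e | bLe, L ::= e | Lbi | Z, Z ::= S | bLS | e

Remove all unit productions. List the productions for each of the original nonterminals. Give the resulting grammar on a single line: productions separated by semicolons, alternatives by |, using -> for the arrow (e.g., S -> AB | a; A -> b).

S -> e | bLe; L -> e | Lbi | bLS | bLe; Z -> e | bLS | bLe

Unit productions: L->Z, Z->S.
Unit pairs (A ⇒* B via units): (L,S), (L,Z), (Z,S).
S: inherits non-unit rules of {S} → bLe | e.
L: inherits non-unit rules of {L, S, Z} → Lbi | bLS | bLe | e.
Z: inherits non-unit rules of {S, Z} → bLS | bLe | e.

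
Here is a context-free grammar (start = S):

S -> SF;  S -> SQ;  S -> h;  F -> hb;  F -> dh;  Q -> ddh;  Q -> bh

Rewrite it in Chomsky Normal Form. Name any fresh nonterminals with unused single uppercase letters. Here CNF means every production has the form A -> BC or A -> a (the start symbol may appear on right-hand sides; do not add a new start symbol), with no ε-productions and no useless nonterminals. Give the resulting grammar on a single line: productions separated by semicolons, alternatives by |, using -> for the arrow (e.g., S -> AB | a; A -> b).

No ε-productions.
No unit productions to eliminate.
TERM: introduce C -> b, A -> d, B -> h and substitute in every rule of length ≥2.
BIN: Q -> AAB becomes Q -> AD, D -> AB.

S -> h | SF | SQ; A -> d; B -> h; C -> b; D -> AB; F -> AB | BC; Q -> AD | CB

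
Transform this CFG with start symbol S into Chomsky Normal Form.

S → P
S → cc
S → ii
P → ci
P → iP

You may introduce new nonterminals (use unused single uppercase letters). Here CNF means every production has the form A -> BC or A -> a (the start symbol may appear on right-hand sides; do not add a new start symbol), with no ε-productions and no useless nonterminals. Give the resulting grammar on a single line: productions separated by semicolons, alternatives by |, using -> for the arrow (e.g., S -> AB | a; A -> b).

No ε-productions.
After unit-elimination: S -> cc | ci | iP | ii; P -> ci | iP.
TERM: introduce A -> c, B -> i and substitute in every rule of length ≥2.

S -> AA | AB | BB | BP; A -> c; B -> i; P -> AB | BP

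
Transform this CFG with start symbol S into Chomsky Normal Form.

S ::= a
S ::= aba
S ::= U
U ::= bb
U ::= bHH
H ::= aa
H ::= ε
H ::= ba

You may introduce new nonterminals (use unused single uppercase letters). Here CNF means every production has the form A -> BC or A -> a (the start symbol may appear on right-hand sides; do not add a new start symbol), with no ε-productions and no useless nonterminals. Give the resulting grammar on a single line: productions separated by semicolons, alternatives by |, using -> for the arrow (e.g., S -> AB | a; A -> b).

Nullable: {H}; after ε-elimination: S -> U | a | aba; H -> aa | ba; U -> b | bH | bb | bHH.
After unit-elimination: S -> a | b | bH | bb | aba | bHH; H -> aa | ba; U -> b | bH | bb | bHH.
TERM: introduce A -> a, B -> b and substitute in every rule of length ≥2.
BIN: S -> ABA becomes S -> AC, C -> BA; S -> BHH becomes S -> BD, D -> HH; U -> BHH becomes U -> BE, E -> HH.
Drop unreachable/unproductive: U.

S -> a | b | AC | BB | BD | BH; A -> a; B -> b; C -> BA; D -> HH; H -> AA | BA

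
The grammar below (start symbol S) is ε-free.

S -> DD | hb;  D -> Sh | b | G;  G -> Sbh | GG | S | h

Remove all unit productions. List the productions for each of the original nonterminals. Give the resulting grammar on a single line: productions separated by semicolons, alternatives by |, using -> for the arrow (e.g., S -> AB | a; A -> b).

Unit productions: D->G, G->S.
Unit pairs (A ⇒* B via units): (D,G), (D,S), (G,S).
S: inherits non-unit rules of {S} → DD | hb.
D: inherits non-unit rules of {D, G, S} → DD | GG | Sbh | Sh | b | h | hb.
G: inherits non-unit rules of {G, S} → DD | GG | Sbh | h | hb.

S -> DD | hb; D -> b | h | DD | GG | Sh | hb | Sbh; G -> h | DD | GG | hb | Sbh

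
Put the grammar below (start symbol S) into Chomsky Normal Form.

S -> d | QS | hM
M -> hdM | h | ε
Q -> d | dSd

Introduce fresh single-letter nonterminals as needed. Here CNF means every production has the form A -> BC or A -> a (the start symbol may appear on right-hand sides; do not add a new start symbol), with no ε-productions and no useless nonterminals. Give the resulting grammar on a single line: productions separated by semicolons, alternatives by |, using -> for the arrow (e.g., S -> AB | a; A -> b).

S -> d | h | AM | QS; A -> h; B -> d; C -> BM; D -> SB; M -> h | AB | AC; Q -> d | BD

Nullable: {M}; after ε-elimination: S -> d | h | QS | hM; M -> h | hd | hdM; Q -> d | dSd.
No unit productions to eliminate.
TERM: introduce B -> d, A -> h and substitute in every rule of length ≥2.
BIN: M -> ABM becomes M -> AC, C -> BM; Q -> BSB becomes Q -> BD, D -> SB.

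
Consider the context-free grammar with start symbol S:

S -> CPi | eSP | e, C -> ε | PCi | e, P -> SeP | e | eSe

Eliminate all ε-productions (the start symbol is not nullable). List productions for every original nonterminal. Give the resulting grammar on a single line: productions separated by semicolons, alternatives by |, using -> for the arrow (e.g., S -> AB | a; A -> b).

Nullable set: {C}.
S -> CPi: C nullable, giving CPi | Pi.
Drop C -> ε.
C -> PCi: C nullable, giving PCi | Pi.
Unchanged (no nullable symbols): S -> e; S -> eSP; C -> e; P -> SeP; P -> e; P -> eSe.

S -> e | Pi | CPi | eSP; C -> e | Pi | PCi; P -> e | SeP | eSe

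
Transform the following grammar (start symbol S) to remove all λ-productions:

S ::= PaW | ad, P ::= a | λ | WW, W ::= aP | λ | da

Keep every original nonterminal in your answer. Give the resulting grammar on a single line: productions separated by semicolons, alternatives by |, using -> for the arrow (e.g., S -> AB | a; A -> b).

S -> a | Pa | aW | ad | PaW; P -> W | a | WW; W -> a | aP | da

Nullable set: {P, W}.
S -> PaW: P, W nullable, giving Pa | PaW | a | aW.
Drop P -> λ.
P -> WW: W, W nullable, giving W | WW.
Drop W -> λ.
W -> aP: P nullable, giving a | aP.
Unchanged (no nullable symbols): S -> ad; P -> a; W -> da.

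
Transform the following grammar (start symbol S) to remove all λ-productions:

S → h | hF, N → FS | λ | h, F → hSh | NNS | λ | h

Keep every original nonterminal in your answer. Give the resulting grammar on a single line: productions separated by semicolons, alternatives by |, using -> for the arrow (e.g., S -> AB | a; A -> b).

Nullable set: {F, N}.
S -> hF: F nullable, giving h | hF.
Drop F -> λ.
F -> NNS: N, N nullable, giving NNS | NS | S.
Drop N -> λ.
N -> FS: F nullable, giving FS | S.
Unchanged (no nullable symbols): S -> h; F -> h; F -> hSh; N -> h.

S -> h | hF; F -> S | h | NS | NNS | hSh; N -> S | h | FS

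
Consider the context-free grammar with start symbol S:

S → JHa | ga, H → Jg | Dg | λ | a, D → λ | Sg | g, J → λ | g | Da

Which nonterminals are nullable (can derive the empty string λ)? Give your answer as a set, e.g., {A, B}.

Directly nullable (have an ε-rule): {D, H, J}.
Not nullable: S — each has a terminal in every rule's right-hand side or depends on a non-nullable symbol.

{D, H, J}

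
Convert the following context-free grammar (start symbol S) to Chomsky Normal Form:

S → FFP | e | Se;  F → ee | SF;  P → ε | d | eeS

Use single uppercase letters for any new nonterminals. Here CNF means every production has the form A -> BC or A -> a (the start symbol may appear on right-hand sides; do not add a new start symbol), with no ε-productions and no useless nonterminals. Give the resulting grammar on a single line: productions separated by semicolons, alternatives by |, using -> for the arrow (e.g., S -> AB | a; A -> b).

Nullable: {P}; after ε-elimination: S -> e | FF | Se | FFP; F -> SF | ee; P -> d | eeS.
No unit productions to eliminate.
TERM: introduce A -> e and substitute in every rule of length ≥2.
BIN: P -> AAS becomes P -> AB, B -> AS; S -> FFP becomes S -> FC, C -> FP.

S -> e | FC | FF | SA; A -> e; B -> AS; C -> FP; F -> AA | SF; P -> d | AB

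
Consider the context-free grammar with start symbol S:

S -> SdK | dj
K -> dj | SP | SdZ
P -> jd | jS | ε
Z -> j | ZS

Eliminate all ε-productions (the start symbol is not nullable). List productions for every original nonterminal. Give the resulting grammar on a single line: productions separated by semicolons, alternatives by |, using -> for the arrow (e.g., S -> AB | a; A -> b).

Nullable set: {P}.
K -> SP: P nullable, giving S | SP.
Drop P -> ε.
Unchanged (no nullable symbols): S -> SdK; S -> dj; K -> SdZ; K -> dj; P -> jS; P -> jd; Z -> ZS; Z -> j.

S -> dj | SdK; K -> S | SP | dj | SdZ; P -> jS | jd; Z -> j | ZS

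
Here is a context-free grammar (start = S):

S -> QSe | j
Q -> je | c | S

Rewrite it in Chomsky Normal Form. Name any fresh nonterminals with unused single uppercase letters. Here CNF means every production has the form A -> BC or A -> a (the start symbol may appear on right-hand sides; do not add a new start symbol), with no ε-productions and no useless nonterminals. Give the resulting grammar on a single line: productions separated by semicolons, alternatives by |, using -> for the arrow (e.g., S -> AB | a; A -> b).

No ε-productions.
After unit-elimination: S -> j | QSe; Q -> c | j | je | QSe.
TERM: introduce A -> e, B -> j and substitute in every rule of length ≥2.
BIN: Q -> QSA becomes Q -> QC, C -> SA; S -> QSA becomes S -> QD, D -> SA.

S -> j | QD; A -> e; B -> j; C -> SA; D -> SA; Q -> c | j | BA | QC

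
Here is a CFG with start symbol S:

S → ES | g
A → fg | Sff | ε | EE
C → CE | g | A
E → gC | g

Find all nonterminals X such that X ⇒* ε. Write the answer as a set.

{A, C}

Directly nullable (have an ε-rule): {A}.
C is nullable via C -> A (every symbol on the right is already known nullable).
Not nullable: E, S — each has a terminal in every rule's right-hand side or depends on a non-nullable symbol.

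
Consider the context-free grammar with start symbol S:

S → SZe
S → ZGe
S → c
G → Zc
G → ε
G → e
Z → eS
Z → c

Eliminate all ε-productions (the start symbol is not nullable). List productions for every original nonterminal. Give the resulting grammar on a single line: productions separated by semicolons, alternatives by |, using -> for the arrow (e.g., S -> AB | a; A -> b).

S -> c | Ze | SZe | ZGe; G -> e | Zc; Z -> c | eS

Nullable set: {G}.
S -> ZGe: G nullable, giving ZGe | Ze.
Drop G -> ε.
Unchanged (no nullable symbols): S -> SZe; S -> c; G -> Zc; G -> e; Z -> c; Z -> eS.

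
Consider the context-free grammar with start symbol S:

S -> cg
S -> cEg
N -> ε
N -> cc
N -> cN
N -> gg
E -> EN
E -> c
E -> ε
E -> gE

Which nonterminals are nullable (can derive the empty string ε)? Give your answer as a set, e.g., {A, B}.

Directly nullable (have an ε-rule): {E, N}.
Not nullable: S — each has a terminal in every rule's right-hand side or depends on a non-nullable symbol.

{E, N}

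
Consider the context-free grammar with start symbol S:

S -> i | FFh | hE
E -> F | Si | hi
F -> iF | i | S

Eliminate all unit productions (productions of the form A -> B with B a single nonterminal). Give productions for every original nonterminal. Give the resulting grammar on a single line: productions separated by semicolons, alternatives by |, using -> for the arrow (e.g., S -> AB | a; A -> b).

Unit productions: E->F, F->S.
Unit pairs (A ⇒* B via units): (E,F), (E,S), (F,S).
S: inherits non-unit rules of {S} → FFh | hE | i.
E: inherits non-unit rules of {E, F, S} → FFh | Si | hE | hi | i | iF.
F: inherits non-unit rules of {F, S} → FFh | hE | i | iF.

S -> i | hE | FFh; E -> i | Si | hE | hi | iF | FFh; F -> i | hE | iF | FFh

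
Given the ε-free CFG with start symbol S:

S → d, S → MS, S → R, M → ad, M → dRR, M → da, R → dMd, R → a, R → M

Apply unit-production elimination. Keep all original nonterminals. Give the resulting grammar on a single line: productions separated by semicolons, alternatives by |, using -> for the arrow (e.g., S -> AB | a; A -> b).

S -> a | d | MS | ad | da | dMd | dRR; M -> ad | da | dRR; R -> a | ad | da | dMd | dRR

Unit productions: R->M, S->R.
Unit pairs (A ⇒* B via units): (R,M), (S,M), (S,R).
S: inherits non-unit rules of {M, R, S} → MS | a | ad | d | dMd | dRR | da.
M: inherits non-unit rules of {M} → ad | dRR | da.
R: inherits non-unit rules of {M, R} → a | ad | dMd | dRR | da.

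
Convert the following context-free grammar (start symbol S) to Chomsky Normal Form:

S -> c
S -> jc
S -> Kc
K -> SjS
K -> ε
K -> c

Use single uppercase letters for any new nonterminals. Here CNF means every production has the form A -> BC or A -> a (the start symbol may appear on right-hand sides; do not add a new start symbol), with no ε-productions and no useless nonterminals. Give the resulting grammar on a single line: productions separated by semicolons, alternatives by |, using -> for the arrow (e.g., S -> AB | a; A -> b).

Nullable: {K}; after ε-elimination: S -> c | Kc | jc; K -> c | SjS.
No unit productions to eliminate.
TERM: introduce B -> c, A -> j and substitute in every rule of length ≥2.
BIN: K -> SAS becomes K -> SC, C -> AS.

S -> c | AB | KB; A -> j; B -> c; C -> AS; K -> c | SC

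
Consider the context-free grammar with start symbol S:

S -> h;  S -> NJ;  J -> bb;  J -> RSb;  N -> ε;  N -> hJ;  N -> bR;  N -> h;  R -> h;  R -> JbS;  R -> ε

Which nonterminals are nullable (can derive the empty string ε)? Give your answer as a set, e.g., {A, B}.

Directly nullable (have an ε-rule): {N, R}.
Not nullable: J, S — each has a terminal in every rule's right-hand side or depends on a non-nullable symbol.

{N, R}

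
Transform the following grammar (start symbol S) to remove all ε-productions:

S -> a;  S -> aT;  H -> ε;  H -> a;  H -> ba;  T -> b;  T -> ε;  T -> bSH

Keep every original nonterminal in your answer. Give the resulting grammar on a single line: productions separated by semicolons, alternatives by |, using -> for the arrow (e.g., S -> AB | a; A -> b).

S -> a | aT; H -> a | ba; T -> b | bS | bSH

Nullable set: {H, T}.
S -> aT: T nullable, giving a | aT.
Drop H -> ε.
Drop T -> ε.
T -> bSH: H nullable, giving bS | bSH.
Unchanged (no nullable symbols): S -> a; H -> a; H -> ba; T -> b.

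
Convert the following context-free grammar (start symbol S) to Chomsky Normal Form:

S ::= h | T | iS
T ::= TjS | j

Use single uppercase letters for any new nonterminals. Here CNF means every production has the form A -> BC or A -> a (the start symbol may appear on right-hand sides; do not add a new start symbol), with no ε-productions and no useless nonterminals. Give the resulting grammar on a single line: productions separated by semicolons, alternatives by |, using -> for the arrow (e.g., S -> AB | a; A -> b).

No ε-productions.
After unit-elimination: S -> h | j | iS | TjS; T -> j | TjS.
TERM: introduce B -> i, A -> j and substitute in every rule of length ≥2.
BIN: S -> TAS becomes S -> TC, C -> AS; T -> TAS becomes T -> TD, D -> AS.

S -> h | j | BS | TC; A -> j; B -> i; C -> AS; D -> AS; T -> j | TD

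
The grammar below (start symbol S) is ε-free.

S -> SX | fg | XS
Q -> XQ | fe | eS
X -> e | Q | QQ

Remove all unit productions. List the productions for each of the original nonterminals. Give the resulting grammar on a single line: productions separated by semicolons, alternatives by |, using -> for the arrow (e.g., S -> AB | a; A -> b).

S -> SX | XS | fg; Q -> XQ | eS | fe; X -> e | QQ | XQ | eS | fe

Unit productions: X->Q.
Unit pairs (A ⇒* B via units): (X,Q).
S: inherits non-unit rules of {S} → SX | XS | fg.
Q: inherits non-unit rules of {Q} → XQ | eS | fe.
X: inherits non-unit rules of {Q, X} → QQ | XQ | e | eS | fe.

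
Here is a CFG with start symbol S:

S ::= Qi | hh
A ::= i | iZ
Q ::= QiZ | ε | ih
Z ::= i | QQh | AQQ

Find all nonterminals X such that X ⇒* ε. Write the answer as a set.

Directly nullable (have an ε-rule): {Q}.
Not nullable: A, S, Z — each has a terminal in every rule's right-hand side or depends on a non-nullable symbol.

{Q}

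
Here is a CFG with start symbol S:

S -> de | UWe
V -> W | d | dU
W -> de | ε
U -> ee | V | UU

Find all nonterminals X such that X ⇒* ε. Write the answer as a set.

{U, V, W}

Directly nullable (have an ε-rule): {W}.
V is nullable via V -> W (every symbol on the right is already known nullable).
U is nullable via U -> V (every symbol on the right is already known nullable).
Not nullable: S — each has a terminal in every rule's right-hand side or depends on a non-nullable symbol.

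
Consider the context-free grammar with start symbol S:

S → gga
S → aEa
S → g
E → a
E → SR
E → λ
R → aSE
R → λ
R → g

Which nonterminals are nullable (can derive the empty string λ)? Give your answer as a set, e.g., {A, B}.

Directly nullable (have an ε-rule): {E, R}.
Not nullable: S — each has a terminal in every rule's right-hand side or depends on a non-nullable symbol.

{E, R}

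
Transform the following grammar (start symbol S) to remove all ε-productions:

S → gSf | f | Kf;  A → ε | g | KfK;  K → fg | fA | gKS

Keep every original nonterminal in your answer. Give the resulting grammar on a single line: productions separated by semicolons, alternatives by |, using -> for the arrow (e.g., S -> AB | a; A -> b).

S -> f | Kf | gSf; A -> g | KfK; K -> f | fA | fg | gKS

Nullable set: {A}.
Drop A -> ε.
K -> fA: A nullable, giving f | fA.
Unchanged (no nullable symbols): S -> Kf; S -> f; S -> gSf; A -> KfK; A -> g; K -> fg; K -> gKS.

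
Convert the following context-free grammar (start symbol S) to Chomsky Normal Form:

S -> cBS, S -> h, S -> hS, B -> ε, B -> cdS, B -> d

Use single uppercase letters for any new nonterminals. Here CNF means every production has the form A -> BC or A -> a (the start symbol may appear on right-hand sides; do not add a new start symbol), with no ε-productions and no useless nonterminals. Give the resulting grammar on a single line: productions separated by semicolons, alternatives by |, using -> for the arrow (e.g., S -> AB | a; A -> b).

Nullable: {B}; after ε-elimination: S -> h | cS | hS | cBS; B -> d | cdS.
No unit productions to eliminate.
TERM: introduce A -> c, C -> d, D -> h and substitute in every rule of length ≥2.
BIN: B -> ACS becomes B -> AE, E -> CS; S -> ABS becomes S -> AF, F -> BS.

S -> h | AF | AS | DS; A -> c; B -> d | AE; C -> d; D -> h; E -> CS; F -> BS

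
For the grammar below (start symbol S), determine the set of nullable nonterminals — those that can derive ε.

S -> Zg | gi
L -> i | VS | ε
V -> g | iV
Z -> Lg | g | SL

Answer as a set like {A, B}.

{L}

Directly nullable (have an ε-rule): {L}.
Not nullable: S, V, Z — each has a terminal in every rule's right-hand side or depends on a non-nullable symbol.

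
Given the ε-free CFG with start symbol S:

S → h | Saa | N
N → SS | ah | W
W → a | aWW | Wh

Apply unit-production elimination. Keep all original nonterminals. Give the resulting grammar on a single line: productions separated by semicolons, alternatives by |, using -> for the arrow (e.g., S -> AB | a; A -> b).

Unit productions: N->W, S->N.
Unit pairs (A ⇒* B via units): (N,W), (S,N), (S,W).
S: inherits non-unit rules of {N, S, W} → SS | Saa | Wh | a | aWW | ah | h.
N: inherits non-unit rules of {N, W} → SS | Wh | a | aWW | ah.
W: inherits non-unit rules of {W} → Wh | a | aWW.

S -> a | h | SS | Wh | ah | Saa | aWW; N -> a | SS | Wh | ah | aWW; W -> a | Wh | aWW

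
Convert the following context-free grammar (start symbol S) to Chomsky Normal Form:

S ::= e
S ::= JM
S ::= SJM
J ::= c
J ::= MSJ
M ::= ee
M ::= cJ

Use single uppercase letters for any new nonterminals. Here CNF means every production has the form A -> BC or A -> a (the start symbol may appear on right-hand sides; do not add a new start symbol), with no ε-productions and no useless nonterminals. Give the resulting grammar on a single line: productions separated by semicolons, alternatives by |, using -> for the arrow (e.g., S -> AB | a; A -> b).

S -> e | JM | SD; A -> c; B -> e; C -> SJ; D -> JM; J -> c | MC; M -> AJ | BB

No ε-productions.
No unit productions to eliminate.
TERM: introduce A -> c, B -> e and substitute in every rule of length ≥2.
BIN: J -> MSJ becomes J -> MC, C -> SJ; S -> SJM becomes S -> SD, D -> JM.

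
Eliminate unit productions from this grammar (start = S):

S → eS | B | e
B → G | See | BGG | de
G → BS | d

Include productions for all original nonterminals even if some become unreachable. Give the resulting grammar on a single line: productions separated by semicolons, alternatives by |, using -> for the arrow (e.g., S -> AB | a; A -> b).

Unit productions: B->G, S->B.
Unit pairs (A ⇒* B via units): (B,G), (S,B), (S,G).
S: inherits non-unit rules of {B, G, S} → BGG | BS | See | d | de | e | eS.
B: inherits non-unit rules of {B, G} → BGG | BS | See | d | de.
G: inherits non-unit rules of {G} → BS | d.

S -> d | e | BS | de | eS | BGG | See; B -> d | BS | de | BGG | See; G -> d | BS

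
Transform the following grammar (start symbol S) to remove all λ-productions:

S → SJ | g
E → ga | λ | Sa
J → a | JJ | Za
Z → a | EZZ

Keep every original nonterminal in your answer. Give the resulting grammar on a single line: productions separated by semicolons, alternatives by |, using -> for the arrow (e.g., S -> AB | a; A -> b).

Nullable set: {E}.
Drop E -> λ.
Z -> EZZ: E nullable, giving EZZ | ZZ.
Unchanged (no nullable symbols): S -> SJ; S -> g; E -> Sa; E -> ga; J -> JJ; J -> Za; J -> a; Z -> a.

S -> g | SJ; E -> Sa | ga; J -> a | JJ | Za; Z -> a | ZZ | EZZ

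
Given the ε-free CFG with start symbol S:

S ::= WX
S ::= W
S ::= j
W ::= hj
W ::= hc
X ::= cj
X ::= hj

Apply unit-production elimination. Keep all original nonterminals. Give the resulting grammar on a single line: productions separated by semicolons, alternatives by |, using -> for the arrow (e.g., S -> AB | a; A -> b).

Unit productions: S->W.
Unit pairs (A ⇒* B via units): (S,W).
S: inherits non-unit rules of {S, W} → WX | hc | hj | j.
W: inherits non-unit rules of {W} → hc | hj.
X: inherits non-unit rules of {X} → cj | hj.

S -> j | WX | hc | hj; W -> hc | hj; X -> cj | hj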